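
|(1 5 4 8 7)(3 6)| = 10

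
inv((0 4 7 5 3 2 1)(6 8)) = (0 1 2 3 5 7 4)(6 8)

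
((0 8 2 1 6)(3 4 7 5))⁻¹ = (0 6 1 2 8)(3 5 7 4)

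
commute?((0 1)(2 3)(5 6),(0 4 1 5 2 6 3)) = no:(0 1)(2 3)(5 6) * (0 4 1 5 2 6 3) = (0 5 3 6 2)(1 4),(0 4 1 5 2 6 3) * (0 1)(2 3)(5 6) = (0 4)(1 6 2 5 3)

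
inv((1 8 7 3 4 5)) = (1 5 4 3 7 8)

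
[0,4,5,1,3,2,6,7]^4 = [0,4,2,1,3,5,6,7]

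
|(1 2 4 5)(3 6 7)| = 12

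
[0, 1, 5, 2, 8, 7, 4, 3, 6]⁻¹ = [0, 1, 3, 7, 6, 2, 8, 5, 4]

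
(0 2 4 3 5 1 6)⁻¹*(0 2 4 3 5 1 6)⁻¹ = (0 1 3 2 6 5 4)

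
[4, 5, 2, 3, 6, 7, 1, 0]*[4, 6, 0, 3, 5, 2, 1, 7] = [5, 2, 0, 3, 1, 7, 6, 4]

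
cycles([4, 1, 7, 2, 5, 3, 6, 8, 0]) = (0 4 5 3 2 7 8)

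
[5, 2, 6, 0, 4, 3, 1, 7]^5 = [3, 6, 1, 5, 4, 0, 2, 7]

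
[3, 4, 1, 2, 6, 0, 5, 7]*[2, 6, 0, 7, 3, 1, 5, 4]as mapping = [0→7, 1→3, 2→6, 3→0, 4→5, 5→2, 6→1, 7→4]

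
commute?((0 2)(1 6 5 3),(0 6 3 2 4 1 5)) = no:(0 2)(1 6 5 3) * (0 6 3 2 4 1 5) = (0 4 1 3 5 2 6),(0 6 3 2 4 1 5) * (0 2)(1 6 5 3) = (0 5 2 4 6 1 3)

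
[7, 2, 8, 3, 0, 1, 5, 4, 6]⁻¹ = [4, 5, 1, 3, 7, 6, 8, 0, 2]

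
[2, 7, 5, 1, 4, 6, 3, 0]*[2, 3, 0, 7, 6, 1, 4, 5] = [0, 5, 1, 3, 6, 4, 7, 2] 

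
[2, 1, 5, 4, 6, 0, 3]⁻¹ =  [5, 1, 0, 6, 3, 2, 4]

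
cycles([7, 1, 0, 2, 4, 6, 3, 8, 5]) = (0 7 8 5 6 3 2) 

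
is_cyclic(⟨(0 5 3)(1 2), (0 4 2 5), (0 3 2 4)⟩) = no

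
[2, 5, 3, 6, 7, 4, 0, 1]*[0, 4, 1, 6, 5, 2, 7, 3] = [1, 2, 6, 7, 3, 5, 0, 4]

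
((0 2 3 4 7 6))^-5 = (0 2 3 4 7 6)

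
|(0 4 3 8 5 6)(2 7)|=6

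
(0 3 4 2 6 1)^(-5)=(0 3 4 2 6 1)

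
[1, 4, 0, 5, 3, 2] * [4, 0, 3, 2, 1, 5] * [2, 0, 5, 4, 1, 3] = [2, 0, 1, 3, 5, 4]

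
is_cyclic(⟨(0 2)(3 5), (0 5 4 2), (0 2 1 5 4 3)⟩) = no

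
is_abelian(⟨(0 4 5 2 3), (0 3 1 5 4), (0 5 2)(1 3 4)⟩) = no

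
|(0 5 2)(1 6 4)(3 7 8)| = 3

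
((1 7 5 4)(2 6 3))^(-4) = (2 3 6)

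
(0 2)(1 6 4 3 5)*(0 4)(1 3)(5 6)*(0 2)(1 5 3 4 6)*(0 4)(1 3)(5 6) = (0 4 6 2 5)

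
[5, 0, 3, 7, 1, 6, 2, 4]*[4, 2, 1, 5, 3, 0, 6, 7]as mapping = [0→0, 1→4, 2→5, 3→7, 4→2, 5→6, 6→1, 7→3]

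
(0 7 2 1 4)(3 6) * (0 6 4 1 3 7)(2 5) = (2 3 4 6 7 5)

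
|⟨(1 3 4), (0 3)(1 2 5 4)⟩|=360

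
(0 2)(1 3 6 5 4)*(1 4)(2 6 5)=(0 6 2)(1 3 5)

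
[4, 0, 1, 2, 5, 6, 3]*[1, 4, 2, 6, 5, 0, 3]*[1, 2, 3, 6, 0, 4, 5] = [4, 2, 0, 3, 1, 6, 5]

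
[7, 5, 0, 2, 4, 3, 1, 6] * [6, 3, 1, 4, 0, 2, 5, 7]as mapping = [0→7, 1→2, 2→6, 3→1, 4→0, 5→4, 6→3, 7→5]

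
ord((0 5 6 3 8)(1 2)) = 10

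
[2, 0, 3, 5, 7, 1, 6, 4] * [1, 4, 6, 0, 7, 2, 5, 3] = [6, 1, 0, 2, 3, 4, 5, 7]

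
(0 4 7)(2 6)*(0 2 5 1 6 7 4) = (1 6 5)(2 7)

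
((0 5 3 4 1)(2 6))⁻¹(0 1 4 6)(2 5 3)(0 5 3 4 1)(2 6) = (0 1 2 5)(3 4 6)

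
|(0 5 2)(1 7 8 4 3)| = 15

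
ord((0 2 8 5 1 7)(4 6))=6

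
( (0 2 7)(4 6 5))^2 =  (0 7 2)(4 5 6)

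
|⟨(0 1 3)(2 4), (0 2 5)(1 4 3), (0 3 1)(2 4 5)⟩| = 720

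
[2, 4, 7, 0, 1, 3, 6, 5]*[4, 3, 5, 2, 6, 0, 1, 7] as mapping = [0→5, 1→6, 2→7, 3→4, 4→3, 5→2, 6→1, 7→0] 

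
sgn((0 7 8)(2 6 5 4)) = -1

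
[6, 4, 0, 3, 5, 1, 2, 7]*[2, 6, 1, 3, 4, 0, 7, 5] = [7, 4, 2, 3, 0, 6, 1, 5]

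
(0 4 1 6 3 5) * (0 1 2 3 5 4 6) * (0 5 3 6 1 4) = (0 1 5 4 2 6 3)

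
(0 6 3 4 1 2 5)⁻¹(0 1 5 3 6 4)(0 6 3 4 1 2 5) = (0 4 3 1 6 2)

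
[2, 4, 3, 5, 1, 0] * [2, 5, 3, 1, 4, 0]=[3, 4, 1, 0, 5, 2] 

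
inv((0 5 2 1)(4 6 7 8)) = (0 1 2 5)(4 8 7 6)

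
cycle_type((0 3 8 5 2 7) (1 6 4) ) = 3.6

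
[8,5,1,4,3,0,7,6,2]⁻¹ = [5,2,8,4,3,1,7,6,0]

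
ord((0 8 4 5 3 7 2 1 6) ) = 9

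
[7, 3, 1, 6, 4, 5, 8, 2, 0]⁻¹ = [8, 2, 7, 1, 4, 5, 3, 0, 6]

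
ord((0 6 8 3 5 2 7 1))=8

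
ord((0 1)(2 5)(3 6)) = 2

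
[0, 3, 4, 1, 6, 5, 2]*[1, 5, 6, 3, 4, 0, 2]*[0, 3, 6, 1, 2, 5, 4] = [3, 1, 2, 5, 6, 0, 4]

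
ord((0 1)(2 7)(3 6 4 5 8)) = 10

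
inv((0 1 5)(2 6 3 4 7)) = (0 5 1)(2 7 4 3 6)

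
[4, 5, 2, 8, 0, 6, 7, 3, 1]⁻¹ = [4, 8, 2, 7, 0, 1, 5, 6, 3]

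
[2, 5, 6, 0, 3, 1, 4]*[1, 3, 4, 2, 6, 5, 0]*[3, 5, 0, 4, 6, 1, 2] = [6, 1, 3, 5, 0, 4, 2]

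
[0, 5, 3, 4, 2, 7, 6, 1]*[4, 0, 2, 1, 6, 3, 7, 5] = [4, 3, 1, 6, 2, 5, 7, 0]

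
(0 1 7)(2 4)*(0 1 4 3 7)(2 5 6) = (0 4 5 6 2 3 7 1)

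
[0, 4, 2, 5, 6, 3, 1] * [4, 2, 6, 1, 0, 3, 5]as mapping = [0→4, 1→0, 2→6, 3→3, 4→5, 5→1, 6→2]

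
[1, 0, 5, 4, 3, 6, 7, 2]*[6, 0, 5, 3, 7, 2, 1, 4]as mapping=[0→0, 1→6, 2→2, 3→7, 4→3, 5→1, 6→4, 7→5]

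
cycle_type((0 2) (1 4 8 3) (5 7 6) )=2.3.4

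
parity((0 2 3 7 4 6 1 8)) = odd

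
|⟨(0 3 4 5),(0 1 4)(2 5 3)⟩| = 120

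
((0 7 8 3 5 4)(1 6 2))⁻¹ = (0 4 5 3 8 7)(1 2 6)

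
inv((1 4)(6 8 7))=(1 4)(6 7 8)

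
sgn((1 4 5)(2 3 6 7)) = -1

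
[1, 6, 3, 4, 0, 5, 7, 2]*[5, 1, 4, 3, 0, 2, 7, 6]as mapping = [0→1, 1→7, 2→3, 3→0, 4→5, 5→2, 6→6, 7→4]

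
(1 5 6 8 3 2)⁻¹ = (1 2 3 8 6 5)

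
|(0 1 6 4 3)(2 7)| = 10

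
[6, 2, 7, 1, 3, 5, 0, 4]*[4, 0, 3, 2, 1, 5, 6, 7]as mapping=[0→6, 1→3, 2→7, 3→0, 4→2, 5→5, 6→4, 7→1]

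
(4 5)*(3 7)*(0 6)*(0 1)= (0 6 1)(3 7)(4 5)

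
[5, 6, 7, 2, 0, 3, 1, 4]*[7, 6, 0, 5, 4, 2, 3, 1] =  [2, 3, 1, 0, 7, 5, 6, 4]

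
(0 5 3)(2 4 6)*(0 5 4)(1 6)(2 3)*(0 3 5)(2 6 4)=(0 2 3)(1 4)(5 6)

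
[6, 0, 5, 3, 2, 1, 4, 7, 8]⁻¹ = [1, 5, 4, 3, 6, 2, 0, 7, 8]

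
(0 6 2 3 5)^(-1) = (0 5 3 2 6)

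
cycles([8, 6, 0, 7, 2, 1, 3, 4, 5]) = (0 8 5 1 6 3 7 4 2) 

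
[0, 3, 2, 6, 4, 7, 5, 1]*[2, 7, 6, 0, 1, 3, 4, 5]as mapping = [0→2, 1→0, 2→6, 3→4, 4→1, 5→5, 6→3, 7→7]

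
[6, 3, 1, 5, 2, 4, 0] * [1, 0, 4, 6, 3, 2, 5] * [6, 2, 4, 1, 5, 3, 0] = [3, 0, 6, 4, 5, 1, 2]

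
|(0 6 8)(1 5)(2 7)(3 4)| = 6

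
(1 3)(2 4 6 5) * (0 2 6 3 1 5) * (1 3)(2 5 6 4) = (0 5 4 1 3 6)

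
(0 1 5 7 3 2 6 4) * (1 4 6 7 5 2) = (0 4)(1 2 7 3)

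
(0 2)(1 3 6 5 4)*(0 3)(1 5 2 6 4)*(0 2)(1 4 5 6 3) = (0 3 5 4 6)(1 2)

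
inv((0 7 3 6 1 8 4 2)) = (0 2 4 8 1 6 3 7)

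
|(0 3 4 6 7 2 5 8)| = 8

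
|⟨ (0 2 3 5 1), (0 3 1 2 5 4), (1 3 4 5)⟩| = 720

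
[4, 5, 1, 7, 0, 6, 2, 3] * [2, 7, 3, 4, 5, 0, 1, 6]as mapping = [0→5, 1→0, 2→7, 3→6, 4→2, 5→1, 6→3, 7→4]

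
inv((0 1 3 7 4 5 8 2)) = (0 2 8 5 4 7 3 1)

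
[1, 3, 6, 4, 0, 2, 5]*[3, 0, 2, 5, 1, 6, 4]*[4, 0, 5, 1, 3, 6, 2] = [4, 6, 3, 0, 1, 5, 2]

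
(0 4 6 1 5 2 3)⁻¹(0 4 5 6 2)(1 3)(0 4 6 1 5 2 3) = (0 5)(1 3 4 6 2)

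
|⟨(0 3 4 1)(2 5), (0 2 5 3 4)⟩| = 360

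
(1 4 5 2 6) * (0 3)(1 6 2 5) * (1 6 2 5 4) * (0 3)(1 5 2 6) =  (1 5 4)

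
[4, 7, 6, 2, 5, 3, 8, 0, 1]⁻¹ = [7, 8, 3, 5, 0, 4, 2, 1, 6]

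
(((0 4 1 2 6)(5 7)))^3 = (0 2 4 6 1)(5 7)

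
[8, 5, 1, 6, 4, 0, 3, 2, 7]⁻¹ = [5, 2, 7, 6, 4, 1, 3, 8, 0]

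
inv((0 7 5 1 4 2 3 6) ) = (0 6 3 2 4 1 5 7) 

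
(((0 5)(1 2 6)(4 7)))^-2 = (1 2 6)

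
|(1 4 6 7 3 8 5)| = 7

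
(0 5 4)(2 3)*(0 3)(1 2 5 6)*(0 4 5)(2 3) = (0 6 1 3)(2 4)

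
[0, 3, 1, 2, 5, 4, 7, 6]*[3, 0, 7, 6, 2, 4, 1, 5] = [3, 6, 0, 7, 4, 2, 5, 1]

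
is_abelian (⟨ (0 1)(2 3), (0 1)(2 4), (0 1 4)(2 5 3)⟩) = no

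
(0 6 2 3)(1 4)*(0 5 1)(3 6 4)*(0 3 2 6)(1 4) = (0 1 2)(3 5 4)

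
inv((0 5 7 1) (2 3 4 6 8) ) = (0 1 7 5) (2 8 6 4 3) 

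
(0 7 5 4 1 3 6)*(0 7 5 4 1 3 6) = (0 5 1 6 7 4 3)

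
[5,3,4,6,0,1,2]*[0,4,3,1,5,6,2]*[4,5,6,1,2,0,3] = [3,5,0,6,4,2,1]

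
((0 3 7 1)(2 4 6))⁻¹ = (0 1 7 3)(2 6 4)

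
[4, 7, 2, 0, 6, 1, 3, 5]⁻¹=[3, 5, 2, 6, 0, 7, 4, 1]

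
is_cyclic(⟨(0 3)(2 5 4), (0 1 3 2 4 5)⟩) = no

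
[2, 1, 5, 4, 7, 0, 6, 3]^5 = [5, 1, 0, 7, 3, 2, 6, 4]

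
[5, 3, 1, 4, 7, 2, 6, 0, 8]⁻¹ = [7, 2, 5, 1, 3, 0, 6, 4, 8]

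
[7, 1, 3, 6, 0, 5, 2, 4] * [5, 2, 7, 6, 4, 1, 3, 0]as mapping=[0→0, 1→2, 2→6, 3→3, 4→5, 5→1, 6→7, 7→4]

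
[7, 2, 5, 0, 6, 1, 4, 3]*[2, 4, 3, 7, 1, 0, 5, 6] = [6, 3, 0, 2, 5, 4, 1, 7]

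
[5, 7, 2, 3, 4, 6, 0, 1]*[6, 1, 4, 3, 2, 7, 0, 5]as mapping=[0→7, 1→5, 2→4, 3→3, 4→2, 5→0, 6→6, 7→1]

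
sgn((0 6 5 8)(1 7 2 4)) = 1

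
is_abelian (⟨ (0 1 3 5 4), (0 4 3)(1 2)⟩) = no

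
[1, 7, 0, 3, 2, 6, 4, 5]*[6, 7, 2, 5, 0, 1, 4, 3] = [7, 3, 6, 5, 2, 4, 0, 1]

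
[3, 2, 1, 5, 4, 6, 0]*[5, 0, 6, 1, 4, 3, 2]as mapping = [0→1, 1→6, 2→0, 3→3, 4→4, 5→2, 6→5]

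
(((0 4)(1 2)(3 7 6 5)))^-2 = (3 6)(5 7)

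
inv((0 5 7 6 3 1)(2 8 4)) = (0 1 3 6 7 5)(2 4 8)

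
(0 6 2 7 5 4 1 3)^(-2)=(0 1 5 2)(3 4 7 6)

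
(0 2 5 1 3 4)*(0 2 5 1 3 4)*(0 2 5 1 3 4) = (0 1)(2 3)(4 5)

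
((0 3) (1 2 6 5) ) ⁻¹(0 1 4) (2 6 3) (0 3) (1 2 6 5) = (0 6 5) (2 4 3) 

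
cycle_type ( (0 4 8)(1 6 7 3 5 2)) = 3.6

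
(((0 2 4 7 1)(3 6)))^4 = (0 1 7 4 2)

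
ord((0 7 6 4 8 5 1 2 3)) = 9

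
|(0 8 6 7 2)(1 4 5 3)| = 20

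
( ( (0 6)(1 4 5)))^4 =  (1 4 5)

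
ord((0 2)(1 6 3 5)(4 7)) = 4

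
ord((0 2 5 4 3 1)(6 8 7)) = 6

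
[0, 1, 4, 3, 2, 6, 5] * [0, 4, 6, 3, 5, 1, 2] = [0, 4, 5, 3, 6, 2, 1]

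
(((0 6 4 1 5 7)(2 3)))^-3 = (0 1)(2 3)(4 7)(5 6)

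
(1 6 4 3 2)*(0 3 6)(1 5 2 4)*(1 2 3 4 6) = (0 4 1)(2 5 3 6)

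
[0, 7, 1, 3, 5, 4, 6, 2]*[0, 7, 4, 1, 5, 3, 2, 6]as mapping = [0→0, 1→6, 2→7, 3→1, 4→3, 5→5, 6→2, 7→4]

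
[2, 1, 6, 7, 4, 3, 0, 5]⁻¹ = [6, 1, 0, 5, 4, 7, 2, 3]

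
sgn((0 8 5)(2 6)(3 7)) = 1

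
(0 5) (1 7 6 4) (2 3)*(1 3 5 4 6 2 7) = (0 4 3 7 2 5) 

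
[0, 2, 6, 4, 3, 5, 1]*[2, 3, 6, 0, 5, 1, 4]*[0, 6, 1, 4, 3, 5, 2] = [1, 2, 3, 5, 0, 6, 4]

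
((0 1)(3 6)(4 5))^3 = (0 1)(3 6)(4 5)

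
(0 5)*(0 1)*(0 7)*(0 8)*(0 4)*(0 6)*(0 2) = (0 5 1 7 8 4 6 2)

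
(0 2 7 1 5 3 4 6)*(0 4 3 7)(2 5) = (0 5 7 1 2)(4 6)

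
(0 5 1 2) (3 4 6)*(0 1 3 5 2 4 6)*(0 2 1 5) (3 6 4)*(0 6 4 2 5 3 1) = (2 3) (4 5) 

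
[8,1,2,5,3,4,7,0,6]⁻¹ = [7,1,2,4,5,3,8,6,0]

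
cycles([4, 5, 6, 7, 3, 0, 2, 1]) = (0 4 3 7 1 5)(2 6)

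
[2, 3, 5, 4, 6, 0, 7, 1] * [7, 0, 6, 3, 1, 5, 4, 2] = [6, 3, 5, 1, 4, 7, 2, 0]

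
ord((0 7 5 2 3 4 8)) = 7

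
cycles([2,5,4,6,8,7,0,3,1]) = (0 2 4 8 1 5 7 3 6)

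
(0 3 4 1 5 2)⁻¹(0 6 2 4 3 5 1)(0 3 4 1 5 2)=(0 1 4 2 5 3 6)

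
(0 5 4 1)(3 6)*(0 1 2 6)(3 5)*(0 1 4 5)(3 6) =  (0 6)(1 4 2 3)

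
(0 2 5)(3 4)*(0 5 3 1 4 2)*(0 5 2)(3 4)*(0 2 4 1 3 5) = (1 5 4 3 2)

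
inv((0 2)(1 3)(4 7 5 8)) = (0 2)(1 3)(4 8 5 7)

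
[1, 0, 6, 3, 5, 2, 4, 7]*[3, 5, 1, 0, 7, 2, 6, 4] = [5, 3, 6, 0, 2, 1, 7, 4]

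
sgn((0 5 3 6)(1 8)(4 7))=-1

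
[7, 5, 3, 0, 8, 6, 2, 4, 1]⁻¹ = [3, 8, 6, 2, 7, 1, 5, 0, 4]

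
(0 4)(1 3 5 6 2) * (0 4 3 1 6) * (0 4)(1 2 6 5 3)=(0 1 2 5 4)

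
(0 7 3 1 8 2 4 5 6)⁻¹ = (0 6 5 4 2 8 1 3 7)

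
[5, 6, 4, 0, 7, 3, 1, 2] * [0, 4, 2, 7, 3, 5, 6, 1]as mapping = [0→5, 1→6, 2→3, 3→0, 4→1, 5→7, 6→4, 7→2]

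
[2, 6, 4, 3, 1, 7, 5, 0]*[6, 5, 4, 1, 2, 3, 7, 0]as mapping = [0→4, 1→7, 2→2, 3→1, 4→5, 5→0, 6→3, 7→6]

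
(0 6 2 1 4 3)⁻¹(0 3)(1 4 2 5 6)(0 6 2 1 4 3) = (0 6)(1 5 2 4 3)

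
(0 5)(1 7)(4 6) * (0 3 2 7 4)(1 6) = (0 5 3 2 7 6)(1 4)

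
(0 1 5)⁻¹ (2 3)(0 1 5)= (2 3)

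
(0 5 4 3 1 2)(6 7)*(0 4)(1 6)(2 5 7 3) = (0 7 1 5)(2 4)(3 6)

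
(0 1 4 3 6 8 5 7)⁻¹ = (0 7 5 8 6 3 4 1)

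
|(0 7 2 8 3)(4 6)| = 10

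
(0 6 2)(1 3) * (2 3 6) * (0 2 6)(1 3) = (0 6 1)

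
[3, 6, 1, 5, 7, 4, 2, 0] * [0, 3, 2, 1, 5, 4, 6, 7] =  [1, 6, 3, 4, 7, 5, 2, 0]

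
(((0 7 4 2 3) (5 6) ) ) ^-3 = (0 4 3 7 2) (5 6) 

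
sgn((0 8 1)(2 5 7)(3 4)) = -1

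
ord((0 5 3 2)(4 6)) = 4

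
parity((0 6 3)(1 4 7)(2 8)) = odd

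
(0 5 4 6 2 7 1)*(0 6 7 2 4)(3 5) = (0 3 5)(1 6 4 7)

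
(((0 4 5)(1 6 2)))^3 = ()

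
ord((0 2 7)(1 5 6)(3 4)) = 6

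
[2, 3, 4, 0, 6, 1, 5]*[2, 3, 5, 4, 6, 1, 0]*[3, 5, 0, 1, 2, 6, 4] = [6, 2, 4, 0, 3, 1, 5]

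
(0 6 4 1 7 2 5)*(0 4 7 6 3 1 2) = (0 3 1 6 7) (2 5 4) 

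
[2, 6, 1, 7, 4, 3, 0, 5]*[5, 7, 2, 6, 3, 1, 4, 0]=[2, 4, 7, 0, 3, 6, 5, 1]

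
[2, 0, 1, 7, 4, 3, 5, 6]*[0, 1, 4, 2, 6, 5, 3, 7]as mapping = [0→4, 1→0, 2→1, 3→7, 4→6, 5→2, 6→5, 7→3]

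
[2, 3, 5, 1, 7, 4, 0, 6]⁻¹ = [6, 3, 0, 1, 5, 2, 7, 4]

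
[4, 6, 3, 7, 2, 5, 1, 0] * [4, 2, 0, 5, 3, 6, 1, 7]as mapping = [0→3, 1→1, 2→5, 3→7, 4→0, 5→6, 6→2, 7→4]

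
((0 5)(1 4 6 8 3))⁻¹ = (0 5)(1 3 8 6 4)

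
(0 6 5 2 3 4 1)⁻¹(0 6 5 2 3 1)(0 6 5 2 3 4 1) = (0 6 5 2 3 4)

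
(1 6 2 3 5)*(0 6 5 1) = (0 6 2 3 1 5)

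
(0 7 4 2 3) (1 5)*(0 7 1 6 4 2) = (0 1 5 6 4) (2 3 7) 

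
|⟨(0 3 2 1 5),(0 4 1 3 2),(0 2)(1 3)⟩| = 360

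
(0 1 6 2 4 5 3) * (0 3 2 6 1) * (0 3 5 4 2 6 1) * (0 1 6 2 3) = (2 3 5)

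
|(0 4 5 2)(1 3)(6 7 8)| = 12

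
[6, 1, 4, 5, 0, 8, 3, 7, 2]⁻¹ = [4, 1, 8, 6, 2, 3, 0, 7, 5]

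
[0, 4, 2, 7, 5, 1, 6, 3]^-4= [0, 5, 2, 3, 1, 4, 6, 7]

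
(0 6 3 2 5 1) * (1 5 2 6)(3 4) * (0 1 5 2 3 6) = (0 5 2 3)(4 6)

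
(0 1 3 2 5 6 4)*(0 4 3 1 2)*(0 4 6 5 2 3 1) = (0 3 4 6 1)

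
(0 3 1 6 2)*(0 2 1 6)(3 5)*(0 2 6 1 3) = (0 5)(1 2 6 3)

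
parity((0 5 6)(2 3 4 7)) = odd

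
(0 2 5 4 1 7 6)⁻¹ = (0 6 7 1 4 5 2)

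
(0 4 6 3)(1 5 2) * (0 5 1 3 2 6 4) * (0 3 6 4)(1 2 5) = (0 3 1 2 6 5 4)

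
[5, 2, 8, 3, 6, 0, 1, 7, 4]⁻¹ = [5, 6, 1, 3, 8, 0, 4, 7, 2]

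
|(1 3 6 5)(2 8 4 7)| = 4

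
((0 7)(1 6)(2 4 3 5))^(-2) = (2 3)(4 5)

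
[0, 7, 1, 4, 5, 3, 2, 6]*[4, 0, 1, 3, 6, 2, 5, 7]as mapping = [0→4, 1→7, 2→0, 3→6, 4→2, 5→3, 6→1, 7→5]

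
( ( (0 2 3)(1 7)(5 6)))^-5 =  (0 2 3)(1 7)(5 6)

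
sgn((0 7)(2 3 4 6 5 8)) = 1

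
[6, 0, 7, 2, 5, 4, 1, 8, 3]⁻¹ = [1, 6, 3, 8, 5, 4, 0, 2, 7]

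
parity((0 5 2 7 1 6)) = odd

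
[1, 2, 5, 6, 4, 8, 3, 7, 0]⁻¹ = [8, 0, 1, 6, 4, 2, 3, 7, 5]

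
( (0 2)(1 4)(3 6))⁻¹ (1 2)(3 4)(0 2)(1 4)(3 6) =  (0 4)(1 6)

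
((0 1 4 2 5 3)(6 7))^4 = (0 5 4)(1 3 2)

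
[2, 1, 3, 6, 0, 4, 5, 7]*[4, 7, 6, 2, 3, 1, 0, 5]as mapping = [0→6, 1→7, 2→2, 3→0, 4→4, 5→3, 6→1, 7→5]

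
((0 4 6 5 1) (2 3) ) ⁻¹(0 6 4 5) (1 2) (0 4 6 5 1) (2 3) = (0 3) (1 4 5 6) 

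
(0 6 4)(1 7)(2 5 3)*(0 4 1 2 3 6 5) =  (0 5 6 1 7 2)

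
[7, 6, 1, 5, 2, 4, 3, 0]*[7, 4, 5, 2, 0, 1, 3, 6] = [6, 3, 4, 1, 5, 0, 2, 7]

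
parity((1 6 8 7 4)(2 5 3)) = even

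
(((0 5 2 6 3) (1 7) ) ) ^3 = (0 6 5 3 2) (1 7) 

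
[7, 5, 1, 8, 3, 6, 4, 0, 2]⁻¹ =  [7, 2, 8, 4, 6, 1, 5, 0, 3]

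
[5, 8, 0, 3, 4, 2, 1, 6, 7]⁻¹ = [2, 6, 5, 3, 4, 0, 7, 8, 1]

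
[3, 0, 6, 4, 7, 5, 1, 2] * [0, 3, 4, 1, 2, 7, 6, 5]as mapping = [0→1, 1→0, 2→6, 3→2, 4→5, 5→7, 6→3, 7→4]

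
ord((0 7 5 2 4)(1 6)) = 10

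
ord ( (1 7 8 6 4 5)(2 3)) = 6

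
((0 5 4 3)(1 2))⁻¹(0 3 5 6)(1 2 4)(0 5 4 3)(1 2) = (0 4 6 5)(1 3 2)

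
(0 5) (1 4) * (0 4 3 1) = (0 5 4) (1 3) 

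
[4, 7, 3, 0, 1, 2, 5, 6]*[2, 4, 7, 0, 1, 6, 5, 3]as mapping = [0→1, 1→3, 2→0, 3→2, 4→4, 5→7, 6→6, 7→5]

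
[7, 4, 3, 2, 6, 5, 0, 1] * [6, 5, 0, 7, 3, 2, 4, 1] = [1, 3, 7, 0, 4, 2, 6, 5]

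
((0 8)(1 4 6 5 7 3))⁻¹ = (0 8)(1 3 7 5 6 4)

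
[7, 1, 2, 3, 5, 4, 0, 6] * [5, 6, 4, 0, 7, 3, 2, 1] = [1, 6, 4, 0, 3, 7, 5, 2]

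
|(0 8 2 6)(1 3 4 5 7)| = 20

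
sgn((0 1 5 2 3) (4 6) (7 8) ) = 1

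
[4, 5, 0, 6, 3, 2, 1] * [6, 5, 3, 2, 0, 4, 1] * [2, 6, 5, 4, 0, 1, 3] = [2, 0, 3, 6, 5, 4, 1]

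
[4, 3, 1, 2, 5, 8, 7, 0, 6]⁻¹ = [7, 2, 3, 1, 0, 4, 8, 6, 5]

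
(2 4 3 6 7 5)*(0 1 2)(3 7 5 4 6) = (0 1 2 6 5)(4 7)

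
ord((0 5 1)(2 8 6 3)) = 12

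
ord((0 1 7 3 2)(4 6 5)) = 15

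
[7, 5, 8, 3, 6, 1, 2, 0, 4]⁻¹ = [7, 5, 6, 3, 8, 1, 4, 0, 2]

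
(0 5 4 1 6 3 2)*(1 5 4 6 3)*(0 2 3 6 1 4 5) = (0 5 1 6 4)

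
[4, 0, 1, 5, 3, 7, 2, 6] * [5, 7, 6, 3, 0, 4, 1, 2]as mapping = [0→0, 1→5, 2→7, 3→4, 4→3, 5→2, 6→6, 7→1]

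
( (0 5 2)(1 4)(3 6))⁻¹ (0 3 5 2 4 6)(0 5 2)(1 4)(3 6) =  (0 1 3 5 6 2)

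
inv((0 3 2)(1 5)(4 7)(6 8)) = (0 2 3)(1 5)(4 7)(6 8)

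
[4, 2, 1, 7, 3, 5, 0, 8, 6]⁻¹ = [6, 2, 1, 4, 0, 5, 8, 3, 7]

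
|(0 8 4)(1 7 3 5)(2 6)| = 12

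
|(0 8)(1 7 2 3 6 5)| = 6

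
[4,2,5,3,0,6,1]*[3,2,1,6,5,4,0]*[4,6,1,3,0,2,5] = [2,6,0,5,3,4,1]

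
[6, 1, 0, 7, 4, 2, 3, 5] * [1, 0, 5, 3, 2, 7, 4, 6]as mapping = [0→4, 1→0, 2→1, 3→6, 4→2, 5→5, 6→3, 7→7]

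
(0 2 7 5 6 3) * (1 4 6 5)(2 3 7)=(0 3)(1 4 6 7)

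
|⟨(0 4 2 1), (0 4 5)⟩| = 120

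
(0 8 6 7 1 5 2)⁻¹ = (0 2 5 1 7 6 8)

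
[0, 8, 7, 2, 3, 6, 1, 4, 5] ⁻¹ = [0, 6, 3, 4, 7, 8, 5, 2, 1] 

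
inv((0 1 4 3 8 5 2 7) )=(0 7 2 5 8 3 4 1) 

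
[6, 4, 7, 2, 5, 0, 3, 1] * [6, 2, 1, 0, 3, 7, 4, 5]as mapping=[0→4, 1→3, 2→5, 3→1, 4→7, 5→6, 6→0, 7→2]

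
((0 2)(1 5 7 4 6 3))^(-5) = (0 2)(1 5 7 4 6 3)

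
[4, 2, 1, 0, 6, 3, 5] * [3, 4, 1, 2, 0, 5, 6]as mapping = [0→0, 1→1, 2→4, 3→3, 4→6, 5→2, 6→5]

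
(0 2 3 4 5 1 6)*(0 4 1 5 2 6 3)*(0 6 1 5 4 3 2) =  (0 1 2 6 3 5 4)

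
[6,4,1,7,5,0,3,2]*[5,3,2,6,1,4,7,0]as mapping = [0→7,1→1,2→3,3→0,4→4,5→5,6→6,7→2]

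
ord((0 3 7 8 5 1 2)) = 7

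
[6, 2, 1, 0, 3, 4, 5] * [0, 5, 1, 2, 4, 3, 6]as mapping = [0→6, 1→1, 2→5, 3→0, 4→2, 5→4, 6→3]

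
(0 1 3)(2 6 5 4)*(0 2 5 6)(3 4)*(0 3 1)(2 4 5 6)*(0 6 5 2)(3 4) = (0 6)(1 2 4 5)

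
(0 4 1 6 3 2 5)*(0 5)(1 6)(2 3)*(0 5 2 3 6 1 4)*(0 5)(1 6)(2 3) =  (0 5 3 1 4 6 2)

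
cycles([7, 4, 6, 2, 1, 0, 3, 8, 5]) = (0 7 8 5)(1 4)(2 6 3)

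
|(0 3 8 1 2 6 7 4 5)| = 9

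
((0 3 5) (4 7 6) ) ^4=(0 3 5) (4 7 6) 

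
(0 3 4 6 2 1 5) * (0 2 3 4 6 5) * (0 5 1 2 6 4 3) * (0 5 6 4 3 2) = (0 2) (1 6 5 4) 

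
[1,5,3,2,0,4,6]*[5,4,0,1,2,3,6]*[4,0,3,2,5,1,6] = [5,2,0,4,1,3,6]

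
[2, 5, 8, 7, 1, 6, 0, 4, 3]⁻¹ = [6, 4, 0, 8, 7, 1, 5, 3, 2]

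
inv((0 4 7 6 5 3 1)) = (0 1 3 5 6 7 4)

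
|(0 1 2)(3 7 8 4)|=12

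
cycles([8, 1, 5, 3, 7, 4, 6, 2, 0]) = (0 8)(2 5 4 7)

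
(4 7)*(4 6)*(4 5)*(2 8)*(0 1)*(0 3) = (0 1 3)(2 8)(4 7 6 5)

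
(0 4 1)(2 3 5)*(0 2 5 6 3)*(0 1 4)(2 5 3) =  (1 5 3 6 2)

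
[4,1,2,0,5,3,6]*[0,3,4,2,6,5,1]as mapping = [0→6,1→3,2→4,3→0,4→5,5→2,6→1]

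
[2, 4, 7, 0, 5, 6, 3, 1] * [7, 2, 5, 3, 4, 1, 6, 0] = [5, 4, 0, 7, 1, 6, 3, 2]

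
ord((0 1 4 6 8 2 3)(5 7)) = 14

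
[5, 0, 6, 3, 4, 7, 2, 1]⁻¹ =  [1, 7, 6, 3, 4, 0, 2, 5]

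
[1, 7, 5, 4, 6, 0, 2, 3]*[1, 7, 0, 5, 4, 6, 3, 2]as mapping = [0→7, 1→2, 2→6, 3→4, 4→3, 5→1, 6→0, 7→5]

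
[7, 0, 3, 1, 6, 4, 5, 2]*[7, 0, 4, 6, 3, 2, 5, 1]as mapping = [0→1, 1→7, 2→6, 3→0, 4→5, 5→3, 6→2, 7→4]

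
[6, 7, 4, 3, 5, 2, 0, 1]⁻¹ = [6, 7, 5, 3, 2, 4, 0, 1]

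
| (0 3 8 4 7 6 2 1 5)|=9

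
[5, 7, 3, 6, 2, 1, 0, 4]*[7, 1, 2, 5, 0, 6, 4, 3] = [6, 3, 5, 4, 2, 1, 7, 0]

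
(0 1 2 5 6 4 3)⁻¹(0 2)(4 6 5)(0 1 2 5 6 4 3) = (1 5)(3 4 6)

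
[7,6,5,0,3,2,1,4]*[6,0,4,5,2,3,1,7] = [7,1,3,6,5,4,0,2]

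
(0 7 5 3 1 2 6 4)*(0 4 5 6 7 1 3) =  (0 1 2 7 6 5) 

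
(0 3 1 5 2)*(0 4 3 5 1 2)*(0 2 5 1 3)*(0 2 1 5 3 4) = (0 5 1 4 2)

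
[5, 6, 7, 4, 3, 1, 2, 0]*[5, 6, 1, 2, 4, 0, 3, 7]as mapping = [0→0, 1→3, 2→7, 3→4, 4→2, 5→6, 6→1, 7→5]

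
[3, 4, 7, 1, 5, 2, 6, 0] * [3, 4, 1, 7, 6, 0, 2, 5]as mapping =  [0→7, 1→6, 2→5, 3→4, 4→0, 5→1, 6→2, 7→3]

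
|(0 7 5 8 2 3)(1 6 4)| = 6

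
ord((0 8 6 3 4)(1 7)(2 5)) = 10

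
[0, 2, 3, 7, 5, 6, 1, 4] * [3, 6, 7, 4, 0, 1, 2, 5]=[3, 7, 4, 5, 1, 2, 6, 0]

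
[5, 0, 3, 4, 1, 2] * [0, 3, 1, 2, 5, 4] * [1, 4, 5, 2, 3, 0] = [3, 1, 5, 0, 2, 4]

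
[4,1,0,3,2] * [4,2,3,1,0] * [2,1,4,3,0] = [2,4,0,1,3]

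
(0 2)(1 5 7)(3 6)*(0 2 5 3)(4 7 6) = (0 5 6)(1 3 4 7)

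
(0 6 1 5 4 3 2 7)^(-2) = (0 2 4 1)(3 5 6 7)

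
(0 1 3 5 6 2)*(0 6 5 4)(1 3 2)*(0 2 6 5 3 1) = (0 1 6)(2 5 3 4)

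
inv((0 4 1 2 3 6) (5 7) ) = (0 6 3 2 1 4) (5 7) 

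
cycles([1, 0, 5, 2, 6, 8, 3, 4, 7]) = (0 1)(2 5 8 7 4 6 3)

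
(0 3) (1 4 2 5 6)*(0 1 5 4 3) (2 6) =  (1 3) (2 4 6 5) 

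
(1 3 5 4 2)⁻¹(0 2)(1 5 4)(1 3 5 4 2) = (0 1)(2 3 4)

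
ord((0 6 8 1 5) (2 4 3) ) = 15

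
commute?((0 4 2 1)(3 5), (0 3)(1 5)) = no:(0 4 2 1)(3 5) * (0 3)(1 5) = (0 4 2 5)(1 3), (0 3)(1 5) * (0 4 2 1)(3 5) = (0 5)(1 3 4 2)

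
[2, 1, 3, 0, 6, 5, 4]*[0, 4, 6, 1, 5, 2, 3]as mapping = [0→6, 1→4, 2→1, 3→0, 4→3, 5→2, 6→5]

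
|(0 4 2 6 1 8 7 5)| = 8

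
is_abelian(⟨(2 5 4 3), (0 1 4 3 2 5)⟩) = no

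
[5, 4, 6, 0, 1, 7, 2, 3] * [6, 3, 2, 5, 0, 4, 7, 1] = [4, 0, 7, 6, 3, 1, 2, 5]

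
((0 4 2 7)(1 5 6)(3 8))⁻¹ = (0 7 2 4)(1 6 5)(3 8)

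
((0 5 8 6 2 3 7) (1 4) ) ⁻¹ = (0 7 3 2 6 8 5) (1 4) 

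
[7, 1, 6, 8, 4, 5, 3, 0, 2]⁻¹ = [7, 1, 8, 6, 4, 5, 2, 0, 3]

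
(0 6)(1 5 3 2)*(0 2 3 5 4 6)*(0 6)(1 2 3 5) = (0 6 3 5 1 4)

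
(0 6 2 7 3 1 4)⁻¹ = (0 4 1 3 7 2 6)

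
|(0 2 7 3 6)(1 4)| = 10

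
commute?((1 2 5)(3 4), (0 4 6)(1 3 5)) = no:(1 2 5)(3 4)*(0 4 6)(1 3 5) = (0 4 5 3 6)(1 2), (0 4 6)(1 3 5)*(1 2 5)(3 4) = (0 3 1 4 6)(2 5)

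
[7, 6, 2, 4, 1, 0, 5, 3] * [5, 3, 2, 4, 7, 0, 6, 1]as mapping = [0→1, 1→6, 2→2, 3→7, 4→3, 5→5, 6→0, 7→4]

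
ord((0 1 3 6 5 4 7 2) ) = 8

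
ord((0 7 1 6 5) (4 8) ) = 10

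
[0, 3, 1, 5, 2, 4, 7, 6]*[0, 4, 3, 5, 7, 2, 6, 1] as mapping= [0→0, 1→5, 2→4, 3→2, 4→3, 5→7, 6→1, 7→6] 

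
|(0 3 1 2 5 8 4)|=7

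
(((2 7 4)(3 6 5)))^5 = (2 4 7)(3 5 6)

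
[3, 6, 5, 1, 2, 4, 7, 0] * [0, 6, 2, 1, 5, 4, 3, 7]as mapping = [0→1, 1→3, 2→4, 3→6, 4→2, 5→5, 6→7, 7→0]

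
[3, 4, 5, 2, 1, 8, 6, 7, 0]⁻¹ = [8, 4, 3, 0, 1, 2, 6, 7, 5]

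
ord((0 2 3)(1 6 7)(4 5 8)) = 3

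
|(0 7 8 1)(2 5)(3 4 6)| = 12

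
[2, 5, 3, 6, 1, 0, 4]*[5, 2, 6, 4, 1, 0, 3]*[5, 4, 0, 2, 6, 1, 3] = [3, 5, 6, 2, 0, 1, 4]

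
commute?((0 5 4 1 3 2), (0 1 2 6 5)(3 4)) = no:(0 5 4 1 3 2) * (0 1 2 6 5)(3 4) = (1 4 2)(3 6 5), (0 1 2 6 5)(3 4) * (0 5 4 1 3 2) = (0 3 1)(2 6 4)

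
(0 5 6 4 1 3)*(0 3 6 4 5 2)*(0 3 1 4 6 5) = (0 2 3 1 5 6) 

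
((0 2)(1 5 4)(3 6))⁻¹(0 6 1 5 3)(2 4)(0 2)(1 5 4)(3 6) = (0 1)(2 3 5 4 6)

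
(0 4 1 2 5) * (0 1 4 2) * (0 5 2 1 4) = (0 1 5 4) 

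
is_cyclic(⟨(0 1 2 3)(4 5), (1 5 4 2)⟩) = no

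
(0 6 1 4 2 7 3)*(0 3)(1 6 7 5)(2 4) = (0 7)(1 2 5)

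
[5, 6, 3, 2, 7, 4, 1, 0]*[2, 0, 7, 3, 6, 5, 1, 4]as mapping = [0→5, 1→1, 2→3, 3→7, 4→4, 5→6, 6→0, 7→2]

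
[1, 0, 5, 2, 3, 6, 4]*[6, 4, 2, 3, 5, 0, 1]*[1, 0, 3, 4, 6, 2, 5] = [6, 5, 1, 3, 4, 0, 2]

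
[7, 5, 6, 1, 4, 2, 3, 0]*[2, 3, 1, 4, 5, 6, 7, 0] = [0, 6, 7, 3, 5, 1, 4, 2]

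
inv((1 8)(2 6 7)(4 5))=(1 8)(2 7 6)(4 5)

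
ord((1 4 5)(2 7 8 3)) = 12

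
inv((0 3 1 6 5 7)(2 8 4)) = (0 7 5 6 1 3)(2 4 8)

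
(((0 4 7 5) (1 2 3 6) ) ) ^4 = () 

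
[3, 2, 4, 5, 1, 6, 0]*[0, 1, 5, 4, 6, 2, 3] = [4, 5, 6, 2, 1, 3, 0]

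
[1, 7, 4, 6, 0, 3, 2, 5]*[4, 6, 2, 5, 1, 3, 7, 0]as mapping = [0→6, 1→0, 2→1, 3→7, 4→4, 5→5, 6→2, 7→3]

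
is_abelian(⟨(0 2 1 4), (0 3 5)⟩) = no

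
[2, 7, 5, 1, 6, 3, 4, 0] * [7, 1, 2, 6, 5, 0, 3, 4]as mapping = [0→2, 1→4, 2→0, 3→1, 4→3, 5→6, 6→5, 7→7]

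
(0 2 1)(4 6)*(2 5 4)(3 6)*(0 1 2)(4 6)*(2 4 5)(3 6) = (0 2 4 6)(3 5)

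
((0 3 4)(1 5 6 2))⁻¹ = (0 4 3)(1 2 6 5)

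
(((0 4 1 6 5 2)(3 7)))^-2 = (0 5 1)(2 6 4)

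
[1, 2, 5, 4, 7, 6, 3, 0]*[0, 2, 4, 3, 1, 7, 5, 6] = [2, 4, 7, 1, 6, 5, 3, 0]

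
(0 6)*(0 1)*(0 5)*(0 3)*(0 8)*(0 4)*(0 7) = (0 6 1 5 3 8 4 7)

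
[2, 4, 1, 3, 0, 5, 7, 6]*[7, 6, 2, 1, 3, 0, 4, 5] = [2, 3, 6, 1, 7, 0, 5, 4]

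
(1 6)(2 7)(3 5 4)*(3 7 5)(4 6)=(1 4 7 2 5 6)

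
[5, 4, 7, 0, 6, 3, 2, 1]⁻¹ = [3, 7, 6, 5, 1, 0, 4, 2]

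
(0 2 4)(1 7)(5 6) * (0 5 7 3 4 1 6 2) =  (1 3 4 5 2)(6 7)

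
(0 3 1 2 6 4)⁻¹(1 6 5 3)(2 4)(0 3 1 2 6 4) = (0 6)(1 2 4 5)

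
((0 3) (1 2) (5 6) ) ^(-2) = () 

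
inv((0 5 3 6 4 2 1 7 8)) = (0 8 7 1 2 4 6 3 5)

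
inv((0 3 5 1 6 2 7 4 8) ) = (0 8 4 7 2 6 1 5 3) 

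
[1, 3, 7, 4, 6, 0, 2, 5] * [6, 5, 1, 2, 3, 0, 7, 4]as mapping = [0→5, 1→2, 2→4, 3→3, 4→7, 5→6, 6→1, 7→0]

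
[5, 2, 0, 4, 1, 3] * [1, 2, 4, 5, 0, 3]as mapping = [0→3, 1→4, 2→1, 3→0, 4→2, 5→5]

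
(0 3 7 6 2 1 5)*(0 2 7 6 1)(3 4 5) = (0 4 5 2)(1 3 6 7)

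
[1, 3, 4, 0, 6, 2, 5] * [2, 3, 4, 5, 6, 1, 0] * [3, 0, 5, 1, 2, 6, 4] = [1, 6, 4, 5, 3, 2, 0]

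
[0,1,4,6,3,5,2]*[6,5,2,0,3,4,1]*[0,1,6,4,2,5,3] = [3,5,4,1,0,2,6]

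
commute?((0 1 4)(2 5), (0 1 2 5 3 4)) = no:(0 1 4)(2 5) * (0 1 2 5 3 4) = (0 2 3 4 1), (0 1 2 5 3 4) * (0 1 4)(2 5) = (0 4 1 5 3)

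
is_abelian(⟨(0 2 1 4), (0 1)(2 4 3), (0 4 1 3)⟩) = no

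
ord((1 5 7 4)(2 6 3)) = 12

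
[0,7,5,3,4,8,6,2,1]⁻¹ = [0,8,7,3,4,2,6,1,5]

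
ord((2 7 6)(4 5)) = 6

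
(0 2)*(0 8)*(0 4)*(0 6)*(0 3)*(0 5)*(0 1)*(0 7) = (0 2 8 4 6 3 5 1 7)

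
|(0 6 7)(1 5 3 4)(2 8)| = 12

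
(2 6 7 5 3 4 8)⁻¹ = (2 8 4 3 5 7 6)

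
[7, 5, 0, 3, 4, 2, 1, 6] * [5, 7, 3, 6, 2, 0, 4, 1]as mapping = [0→1, 1→0, 2→5, 3→6, 4→2, 5→3, 6→7, 7→4]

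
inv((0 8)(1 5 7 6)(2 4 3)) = (0 8)(1 6 7 5)(2 3 4)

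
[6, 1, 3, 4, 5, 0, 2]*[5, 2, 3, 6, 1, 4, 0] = [0, 2, 6, 1, 4, 5, 3]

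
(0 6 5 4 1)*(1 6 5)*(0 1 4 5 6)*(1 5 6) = (0 1 5 6 4)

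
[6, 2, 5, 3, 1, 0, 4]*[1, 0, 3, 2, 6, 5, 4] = [4, 3, 5, 2, 0, 1, 6]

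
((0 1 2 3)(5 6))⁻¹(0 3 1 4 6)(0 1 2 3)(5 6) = (0 2 4 5 1)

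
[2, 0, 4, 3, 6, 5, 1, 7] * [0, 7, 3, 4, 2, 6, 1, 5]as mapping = [0→3, 1→0, 2→2, 3→4, 4→1, 5→6, 6→7, 7→5]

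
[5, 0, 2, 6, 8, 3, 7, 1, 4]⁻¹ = [1, 7, 2, 5, 8, 0, 3, 6, 4]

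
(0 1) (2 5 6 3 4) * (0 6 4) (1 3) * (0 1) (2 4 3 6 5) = (0 6) (1 5 3) 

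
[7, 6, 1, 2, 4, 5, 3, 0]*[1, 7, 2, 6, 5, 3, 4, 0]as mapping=[0→0, 1→4, 2→7, 3→2, 4→5, 5→3, 6→6, 7→1]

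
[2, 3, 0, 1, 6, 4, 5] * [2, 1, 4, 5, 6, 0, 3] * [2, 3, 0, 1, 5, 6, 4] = [5, 6, 0, 3, 1, 4, 2]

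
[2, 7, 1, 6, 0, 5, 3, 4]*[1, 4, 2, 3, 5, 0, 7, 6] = [2, 6, 4, 7, 1, 0, 3, 5]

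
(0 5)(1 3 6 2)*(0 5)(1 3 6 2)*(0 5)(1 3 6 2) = (0 5)(1 2 6 3)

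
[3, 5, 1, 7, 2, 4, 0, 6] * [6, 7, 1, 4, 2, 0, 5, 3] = [4, 0, 7, 3, 1, 2, 6, 5]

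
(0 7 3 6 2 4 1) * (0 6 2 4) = (0 7 3 2)(1 6 4)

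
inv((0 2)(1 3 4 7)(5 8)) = (0 2)(1 7 4 3)(5 8)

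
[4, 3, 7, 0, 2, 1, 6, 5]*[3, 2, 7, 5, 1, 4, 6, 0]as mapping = [0→1, 1→5, 2→0, 3→3, 4→7, 5→2, 6→6, 7→4]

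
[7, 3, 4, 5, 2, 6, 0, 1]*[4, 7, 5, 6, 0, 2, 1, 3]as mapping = [0→3, 1→6, 2→0, 3→2, 4→5, 5→1, 6→4, 7→7]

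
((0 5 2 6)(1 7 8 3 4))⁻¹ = (0 6 2 5)(1 4 3 8 7)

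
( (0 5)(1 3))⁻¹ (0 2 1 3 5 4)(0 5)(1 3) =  (0 4 5 2 3 1)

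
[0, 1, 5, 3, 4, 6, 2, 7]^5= [0, 1, 6, 3, 4, 2, 5, 7]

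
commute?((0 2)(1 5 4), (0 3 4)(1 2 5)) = no:(0 2)(1 5 4)*(0 3 4)(1 2 5) = (0 5)(2 3 4), (0 3 4)(1 2 5)*(0 2)(1 5 4) = (0 3 1)(2 4)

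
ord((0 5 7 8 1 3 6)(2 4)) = 14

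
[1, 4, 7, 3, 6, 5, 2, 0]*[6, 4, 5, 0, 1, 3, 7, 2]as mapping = [0→4, 1→1, 2→2, 3→0, 4→7, 5→3, 6→5, 7→6]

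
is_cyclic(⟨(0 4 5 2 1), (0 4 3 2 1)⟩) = no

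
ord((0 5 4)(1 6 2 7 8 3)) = 6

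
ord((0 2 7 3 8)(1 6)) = 10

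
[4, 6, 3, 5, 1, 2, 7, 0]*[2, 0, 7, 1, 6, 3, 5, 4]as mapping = [0→6, 1→5, 2→1, 3→3, 4→0, 5→7, 6→4, 7→2]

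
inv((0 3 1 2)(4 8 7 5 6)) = (0 2 1 3)(4 6 5 7 8)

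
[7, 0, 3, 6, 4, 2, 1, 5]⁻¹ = [1, 6, 5, 2, 4, 7, 3, 0]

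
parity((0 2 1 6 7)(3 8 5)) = even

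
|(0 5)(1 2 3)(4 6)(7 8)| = 6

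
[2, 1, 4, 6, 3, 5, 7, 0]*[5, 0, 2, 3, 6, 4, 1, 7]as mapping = [0→2, 1→0, 2→6, 3→1, 4→3, 5→4, 6→7, 7→5]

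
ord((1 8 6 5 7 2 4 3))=8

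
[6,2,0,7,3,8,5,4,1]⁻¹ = [2,8,1,4,7,6,0,3,5]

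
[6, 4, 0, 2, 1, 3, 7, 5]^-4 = [7, 1, 6, 0, 4, 2, 5, 3]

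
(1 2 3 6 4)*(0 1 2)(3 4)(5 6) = (0 1)(2 4)(3 5 6)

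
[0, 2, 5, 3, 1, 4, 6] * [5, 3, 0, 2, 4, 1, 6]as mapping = [0→5, 1→0, 2→1, 3→2, 4→3, 5→4, 6→6]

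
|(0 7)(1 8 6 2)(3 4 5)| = 12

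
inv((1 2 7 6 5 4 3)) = (1 3 4 5 6 7 2)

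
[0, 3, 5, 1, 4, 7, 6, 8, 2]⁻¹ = [0, 3, 8, 1, 4, 2, 6, 5, 7]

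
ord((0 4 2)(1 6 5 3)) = 12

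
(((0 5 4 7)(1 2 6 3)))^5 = (0 5 4 7)(1 2 6 3)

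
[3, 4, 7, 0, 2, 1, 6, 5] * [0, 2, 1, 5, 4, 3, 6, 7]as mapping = [0→5, 1→4, 2→7, 3→0, 4→1, 5→2, 6→6, 7→3]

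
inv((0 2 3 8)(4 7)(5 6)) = (0 8 3 2)(4 7)(5 6)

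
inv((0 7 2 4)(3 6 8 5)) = (0 4 2 7)(3 5 8 6)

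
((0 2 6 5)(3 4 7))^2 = (0 6)(2 5)(3 7 4)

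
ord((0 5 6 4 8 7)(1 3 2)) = 6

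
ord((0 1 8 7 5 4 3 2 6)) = 9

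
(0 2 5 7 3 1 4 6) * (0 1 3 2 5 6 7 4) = (0 5 4 7 2 6 1)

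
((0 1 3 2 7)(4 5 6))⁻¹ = (0 7 2 3 1)(4 6 5)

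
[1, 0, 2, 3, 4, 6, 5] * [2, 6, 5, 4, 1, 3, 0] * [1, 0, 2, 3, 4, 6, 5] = [5, 2, 6, 4, 0, 1, 3]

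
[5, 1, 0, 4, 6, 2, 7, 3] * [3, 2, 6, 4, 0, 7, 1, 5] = [7, 2, 3, 0, 1, 6, 5, 4]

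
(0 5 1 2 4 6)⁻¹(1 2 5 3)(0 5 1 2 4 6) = (1 3 2 4)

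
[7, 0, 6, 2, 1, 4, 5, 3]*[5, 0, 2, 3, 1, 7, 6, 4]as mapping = [0→4, 1→5, 2→6, 3→2, 4→0, 5→1, 6→7, 7→3]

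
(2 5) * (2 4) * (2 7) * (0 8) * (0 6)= (0 8 6)(2 5 4 7)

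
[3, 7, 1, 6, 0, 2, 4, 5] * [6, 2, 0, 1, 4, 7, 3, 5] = [1, 5, 2, 3, 6, 0, 4, 7]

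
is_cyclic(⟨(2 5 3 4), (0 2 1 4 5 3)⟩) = no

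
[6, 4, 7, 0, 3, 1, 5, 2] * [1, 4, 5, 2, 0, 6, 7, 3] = [7, 0, 3, 1, 2, 4, 6, 5]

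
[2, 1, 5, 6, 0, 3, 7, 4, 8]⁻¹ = [4, 1, 0, 5, 7, 2, 3, 6, 8]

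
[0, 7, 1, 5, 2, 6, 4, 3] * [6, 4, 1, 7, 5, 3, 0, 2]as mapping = [0→6, 1→2, 2→4, 3→3, 4→1, 5→0, 6→5, 7→7]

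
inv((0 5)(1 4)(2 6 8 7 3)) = (0 5)(1 4)(2 3 7 8 6)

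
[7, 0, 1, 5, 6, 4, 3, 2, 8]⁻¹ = [1, 2, 7, 6, 5, 3, 4, 0, 8]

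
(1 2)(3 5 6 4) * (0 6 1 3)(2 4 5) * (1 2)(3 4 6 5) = (0 5 2 4)(1 6 3)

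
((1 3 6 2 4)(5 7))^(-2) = (1 2 3 4 6)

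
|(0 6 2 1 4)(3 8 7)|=15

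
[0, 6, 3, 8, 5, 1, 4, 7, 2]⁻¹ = [0, 5, 8, 2, 6, 4, 1, 7, 3]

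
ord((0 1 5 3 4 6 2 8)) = 8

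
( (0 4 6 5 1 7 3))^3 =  (0 5 3 6 7 4 1)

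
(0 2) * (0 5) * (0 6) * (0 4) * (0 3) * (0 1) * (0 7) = (0 2 5 6 4 3 1 7)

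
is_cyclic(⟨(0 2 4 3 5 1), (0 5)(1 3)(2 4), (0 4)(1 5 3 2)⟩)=no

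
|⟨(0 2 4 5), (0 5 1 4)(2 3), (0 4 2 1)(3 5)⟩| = 720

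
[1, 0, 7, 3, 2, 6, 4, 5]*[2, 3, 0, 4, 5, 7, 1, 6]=[3, 2, 6, 4, 0, 1, 5, 7]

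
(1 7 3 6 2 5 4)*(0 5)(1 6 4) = (0 5 1 7 3 4 6 2)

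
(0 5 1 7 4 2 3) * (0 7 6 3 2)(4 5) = (0 4)(1 6 3 7 5)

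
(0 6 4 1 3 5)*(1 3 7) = (0 6 4 3 5)(1 7)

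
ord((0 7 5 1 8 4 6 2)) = 8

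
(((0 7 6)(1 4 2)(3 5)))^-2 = (0 7 6)(1 4 2)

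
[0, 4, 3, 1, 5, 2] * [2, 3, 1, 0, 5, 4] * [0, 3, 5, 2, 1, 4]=[5, 4, 0, 2, 1, 3]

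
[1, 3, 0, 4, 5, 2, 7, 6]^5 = [2, 0, 5, 1, 3, 4, 7, 6]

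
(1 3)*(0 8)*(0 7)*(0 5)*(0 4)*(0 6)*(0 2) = (0 8 7 5 4 6 2)(1 3)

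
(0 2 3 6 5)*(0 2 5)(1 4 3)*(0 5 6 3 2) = (0 6 5)(1 4 2)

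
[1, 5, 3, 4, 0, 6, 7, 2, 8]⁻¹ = [4, 0, 7, 2, 3, 1, 5, 6, 8]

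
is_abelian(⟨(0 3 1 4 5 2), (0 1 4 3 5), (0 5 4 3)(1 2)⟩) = no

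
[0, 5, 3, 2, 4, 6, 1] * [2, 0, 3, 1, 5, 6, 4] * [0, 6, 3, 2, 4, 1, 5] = [3, 5, 6, 2, 1, 4, 0]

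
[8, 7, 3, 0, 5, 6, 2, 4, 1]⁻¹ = [3, 8, 6, 2, 7, 4, 5, 1, 0]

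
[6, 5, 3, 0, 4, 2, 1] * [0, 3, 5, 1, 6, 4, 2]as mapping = [0→2, 1→4, 2→1, 3→0, 4→6, 5→5, 6→3]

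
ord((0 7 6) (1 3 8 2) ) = 12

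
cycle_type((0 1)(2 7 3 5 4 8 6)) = 2.7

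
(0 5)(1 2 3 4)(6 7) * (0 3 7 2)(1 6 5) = (0 1)(2 7 5 3 4 6)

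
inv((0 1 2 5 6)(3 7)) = (0 6 5 2 1)(3 7)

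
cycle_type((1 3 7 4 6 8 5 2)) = 8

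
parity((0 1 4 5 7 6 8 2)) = odd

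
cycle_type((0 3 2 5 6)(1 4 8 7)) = 4.5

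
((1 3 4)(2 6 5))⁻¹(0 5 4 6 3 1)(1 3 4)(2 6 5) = (0 2 1 5 4 3)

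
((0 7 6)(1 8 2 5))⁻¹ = (0 6 7)(1 5 2 8)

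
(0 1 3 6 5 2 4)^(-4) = (0 6 4 3 2 1 5)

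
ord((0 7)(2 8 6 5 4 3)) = 6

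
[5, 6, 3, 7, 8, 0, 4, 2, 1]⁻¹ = [5, 8, 7, 2, 6, 0, 1, 3, 4]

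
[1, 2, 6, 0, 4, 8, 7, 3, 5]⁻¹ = [3, 0, 1, 7, 4, 8, 2, 6, 5]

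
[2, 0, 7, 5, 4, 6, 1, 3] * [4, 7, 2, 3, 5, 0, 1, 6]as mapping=[0→2, 1→4, 2→6, 3→0, 4→5, 5→1, 6→7, 7→3]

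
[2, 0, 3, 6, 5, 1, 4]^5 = [5, 4, 1, 0, 3, 6, 2]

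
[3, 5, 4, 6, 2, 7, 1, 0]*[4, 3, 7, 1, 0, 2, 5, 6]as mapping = [0→1, 1→2, 2→0, 3→5, 4→7, 5→6, 6→3, 7→4]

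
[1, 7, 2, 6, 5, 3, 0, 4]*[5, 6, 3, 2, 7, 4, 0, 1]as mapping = [0→6, 1→1, 2→3, 3→0, 4→4, 5→2, 6→5, 7→7]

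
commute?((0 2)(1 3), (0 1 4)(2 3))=no:(0 2)(1 3) * (0 1 4)(2 3)=(0 3 4)(1 2), (0 1 4)(2 3) * (0 2)(1 3)=(0 3)(1 4 2)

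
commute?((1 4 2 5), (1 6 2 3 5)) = no:(1 4 2 5)*(1 6 2 3 5) = (1 4 3 5 6 2), (1 6 2 3 5)*(1 4 2 5) = (1 6 5 4 2 3)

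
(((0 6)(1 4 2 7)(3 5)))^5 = (0 6)(1 4 2 7)(3 5)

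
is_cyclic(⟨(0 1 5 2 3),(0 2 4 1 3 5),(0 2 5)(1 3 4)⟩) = no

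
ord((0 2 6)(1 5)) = 6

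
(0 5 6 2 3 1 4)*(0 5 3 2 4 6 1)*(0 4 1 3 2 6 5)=(0 2 6 1 5 3 4) 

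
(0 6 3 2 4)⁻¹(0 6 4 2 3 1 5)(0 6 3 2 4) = (0 4 2 1 5 6 3)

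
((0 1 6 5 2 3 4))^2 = (0 6 2 4 1 5 3)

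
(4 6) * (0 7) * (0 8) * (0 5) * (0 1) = (0 7 8 5 1)(4 6)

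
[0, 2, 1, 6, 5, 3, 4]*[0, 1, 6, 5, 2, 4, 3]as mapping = [0→0, 1→6, 2→1, 3→3, 4→4, 5→5, 6→2]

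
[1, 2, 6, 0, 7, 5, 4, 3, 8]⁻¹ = [3, 0, 1, 7, 6, 5, 2, 4, 8]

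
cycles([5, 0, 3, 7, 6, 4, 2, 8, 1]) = (0 5 4 6 2 3 7 8 1)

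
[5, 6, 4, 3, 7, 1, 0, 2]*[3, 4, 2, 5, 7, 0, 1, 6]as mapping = [0→0, 1→1, 2→7, 3→5, 4→6, 5→4, 6→3, 7→2]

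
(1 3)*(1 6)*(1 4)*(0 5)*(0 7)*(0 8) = (0 5 7 8)(1 3 6 4)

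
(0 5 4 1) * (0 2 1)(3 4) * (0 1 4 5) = (1 2 4)(3 5)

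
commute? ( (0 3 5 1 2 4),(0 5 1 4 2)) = no: (0 3 5 1 2 4) * (0 5 1 4 2) = (0 3 1)(4 5),(0 5 1 4 2) * (0 3 5 1 2 4) = (0 1)(2 3 5)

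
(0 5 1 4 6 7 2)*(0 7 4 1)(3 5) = (0 3 5)(2 7)(4 6)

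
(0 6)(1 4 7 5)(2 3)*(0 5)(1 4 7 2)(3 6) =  (0 3 1 7)(2 6 5 4)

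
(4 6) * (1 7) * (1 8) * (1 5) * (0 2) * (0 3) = (0 2 3)(1 7 8 5)(4 6)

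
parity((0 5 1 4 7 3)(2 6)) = even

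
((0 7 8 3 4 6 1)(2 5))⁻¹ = (0 1 6 4 3 8 7)(2 5)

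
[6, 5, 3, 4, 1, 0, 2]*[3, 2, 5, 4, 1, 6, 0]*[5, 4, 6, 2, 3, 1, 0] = [5, 0, 3, 4, 6, 2, 1]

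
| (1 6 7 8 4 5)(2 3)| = 6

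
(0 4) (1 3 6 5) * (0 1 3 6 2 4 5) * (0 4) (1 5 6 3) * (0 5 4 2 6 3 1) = (0 3 6 2 5) 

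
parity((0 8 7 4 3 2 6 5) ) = odd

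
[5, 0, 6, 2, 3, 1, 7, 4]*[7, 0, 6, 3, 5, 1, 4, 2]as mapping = [0→1, 1→7, 2→4, 3→6, 4→3, 5→0, 6→2, 7→5]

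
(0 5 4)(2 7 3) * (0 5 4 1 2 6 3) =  (0 4 5 1 2 7)(3 6)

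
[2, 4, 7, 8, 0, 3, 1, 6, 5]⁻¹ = [4, 6, 0, 5, 1, 8, 7, 2, 3]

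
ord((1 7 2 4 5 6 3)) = 7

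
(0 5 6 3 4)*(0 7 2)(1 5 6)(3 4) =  (0 6 4 7 2)(1 5)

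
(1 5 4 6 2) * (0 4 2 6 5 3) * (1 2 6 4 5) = (0 5 6 4 1 3)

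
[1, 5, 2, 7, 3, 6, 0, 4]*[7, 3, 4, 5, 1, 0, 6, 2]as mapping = [0→3, 1→0, 2→4, 3→2, 4→5, 5→6, 6→7, 7→1]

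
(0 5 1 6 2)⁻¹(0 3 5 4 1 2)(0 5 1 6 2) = (0 5 3 1 4 6)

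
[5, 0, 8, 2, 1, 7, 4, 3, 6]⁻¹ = [1, 4, 3, 7, 6, 0, 8, 5, 2]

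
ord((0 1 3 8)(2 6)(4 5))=4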